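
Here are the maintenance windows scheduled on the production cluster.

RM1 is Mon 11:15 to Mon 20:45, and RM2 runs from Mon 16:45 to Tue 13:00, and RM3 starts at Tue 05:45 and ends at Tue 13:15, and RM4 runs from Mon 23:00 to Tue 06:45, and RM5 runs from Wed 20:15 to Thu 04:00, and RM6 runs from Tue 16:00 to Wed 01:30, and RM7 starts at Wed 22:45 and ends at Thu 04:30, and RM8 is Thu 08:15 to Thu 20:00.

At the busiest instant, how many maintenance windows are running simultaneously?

3

Sort all start/end points and keep a running count:
Mon 11:15 start RM1 → 1
Mon 16:45 start RM2 → 2
Mon 20:45 end RM1 → 1
Mon 23:00 start RM4 → 2
Tue 05:45 start RM3 → 3
Tue 06:45 end RM4 → 2
Tue 13:00 end RM2 → 1
Tue 13:15 end RM3 → 0
Tue 16:00 start RM6 → 1
Wed 01:30 end RM6 → 0
Wed 20:15 start RM5 → 1
Wed 22:45 start RM7 → 2
Thu 04:00 end RM5 → 1
Thu 04:30 end RM7 → 0
Thu 08:15 start RM8 → 1
Thu 20:00 end RM8 → 0
Peak is 3, at Tue 05:45 (RM2, RM3, RM4).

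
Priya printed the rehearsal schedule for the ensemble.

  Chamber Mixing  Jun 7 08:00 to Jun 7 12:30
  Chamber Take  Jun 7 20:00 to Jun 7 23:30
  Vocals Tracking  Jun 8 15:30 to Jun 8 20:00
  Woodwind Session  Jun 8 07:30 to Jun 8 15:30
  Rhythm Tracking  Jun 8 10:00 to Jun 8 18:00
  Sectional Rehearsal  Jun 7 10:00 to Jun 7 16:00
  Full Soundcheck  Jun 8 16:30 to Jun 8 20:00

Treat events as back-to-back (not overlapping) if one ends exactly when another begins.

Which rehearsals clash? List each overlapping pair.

Chamber Mixing & Sectional Rehearsal, Full Soundcheck & Rhythm Tracking, Full Soundcheck & Vocals Tracking, Rhythm Tracking & Vocals Tracking, Rhythm Tracking & Woodwind Session

Sorted by start: Chamber Mixing, Sectional Rehearsal, Chamber Take, Woodwind Session, Rhythm Tracking, Vocals Tracking, Full Soundcheck.
Sectional Rehearsal starts before Chamber Mixing ends → Chamber Mixing and Sectional Rehearsal overlap.
Chamber Take starts after Chamber Mixing ends — done with Chamber Mixing.
Chamber Take starts after Sectional Rehearsal ends — done with Sectional Rehearsal.
Woodwind Session starts after Chamber Take ends — done with Chamber Take.
Rhythm Tracking starts before Woodwind Session ends → Woodwind Session and Rhythm Tracking overlap.
Vocals Tracking starts exactly when Woodwind Session ends (back-to-back, no overlap) — done with Woodwind Session.
Vocals Tracking starts before Rhythm Tracking ends → Rhythm Tracking and Vocals Tracking overlap.
Full Soundcheck starts before Rhythm Tracking ends → Rhythm Tracking and Full Soundcheck overlap.
Full Soundcheck starts before Vocals Tracking ends → Vocals Tracking and Full Soundcheck overlap.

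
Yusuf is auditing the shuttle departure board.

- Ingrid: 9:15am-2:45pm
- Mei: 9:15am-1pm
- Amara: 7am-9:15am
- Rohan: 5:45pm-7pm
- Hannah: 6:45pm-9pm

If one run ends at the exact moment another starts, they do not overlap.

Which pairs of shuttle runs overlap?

Sorted by start: Amara, Mei, Ingrid, Rohan, Hannah.
Mei starts exactly when Amara ends (back-to-back, no overlap), so nothing later overlaps Amara either.
Ingrid starts before Mei ends → Mei and Ingrid overlap.
Rohan starts after Mei ends, so nothing later overlaps Mei either.
Rohan starts after Ingrid ends, so nothing later overlaps Ingrid either.
Hannah starts before Rohan ends → Rohan and Hannah overlap.

Hannah & Rohan, Ingrid & Mei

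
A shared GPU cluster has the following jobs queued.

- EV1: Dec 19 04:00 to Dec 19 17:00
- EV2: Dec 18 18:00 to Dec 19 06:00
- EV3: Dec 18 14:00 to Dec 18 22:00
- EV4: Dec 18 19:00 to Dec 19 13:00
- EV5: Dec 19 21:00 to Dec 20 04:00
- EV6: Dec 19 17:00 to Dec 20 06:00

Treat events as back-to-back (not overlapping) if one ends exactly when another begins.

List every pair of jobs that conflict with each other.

Sorted by start: EV3, EV2, EV4, EV1, EV6, EV5.
EV2 starts before EV3 ends → EV3 and EV2 overlap.
EV4 starts before EV3 ends → EV3 and EV4 overlap.
EV1 starts after EV3 ends; EV3 is clear from here.
EV4 starts before EV2 ends → EV2 and EV4 overlap.
EV1 starts before EV2 ends → EV2 and EV1 overlap.
EV6 starts after EV2 ends; EV2 is clear from here.
EV1 starts before EV4 ends → EV4 and EV1 overlap.
EV6 starts after EV4 ends; EV4 is clear from here.
EV6 starts exactly when EV1 ends (back-to-back, no overlap); EV1 is clear from here.
EV5 starts before EV6 ends → EV6 and EV5 overlap.

EV1 & EV2, EV1 & EV4, EV2 & EV3, EV2 & EV4, EV3 & EV4, EV5 & EV6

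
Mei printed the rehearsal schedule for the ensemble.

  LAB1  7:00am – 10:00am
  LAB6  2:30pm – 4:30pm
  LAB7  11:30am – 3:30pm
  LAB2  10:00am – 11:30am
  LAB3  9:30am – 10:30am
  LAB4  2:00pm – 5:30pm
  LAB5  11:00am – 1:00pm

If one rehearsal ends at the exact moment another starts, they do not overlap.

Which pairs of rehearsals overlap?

LAB1 & LAB3, LAB2 & LAB3, LAB2 & LAB5, LAB4 & LAB6, LAB4 & LAB7, LAB5 & LAB7, LAB6 & LAB7

Sorted by start: LAB1, LAB3, LAB2, LAB5, LAB7, LAB4, LAB6.
LAB3 starts before LAB1 ends → LAB1 and LAB3 overlap.
LAB2 starts exactly when LAB1 ends (back-to-back, no overlap), so nothing later overlaps LAB1 either.
LAB2 starts before LAB3 ends → LAB3 and LAB2 overlap.
LAB5 starts after LAB3 ends, so nothing later overlaps LAB3 either.
LAB5 starts before LAB2 ends → LAB2 and LAB5 overlap.
LAB7 starts exactly when LAB2 ends (back-to-back, no overlap), so nothing later overlaps LAB2 either.
LAB7 starts before LAB5 ends → LAB5 and LAB7 overlap.
LAB4 starts after LAB5 ends, so nothing later overlaps LAB5 either.
LAB4 starts before LAB7 ends → LAB7 and LAB4 overlap.
LAB6 starts before LAB7 ends → LAB7 and LAB6 overlap.
LAB6 starts before LAB4 ends → LAB4 and LAB6 overlap.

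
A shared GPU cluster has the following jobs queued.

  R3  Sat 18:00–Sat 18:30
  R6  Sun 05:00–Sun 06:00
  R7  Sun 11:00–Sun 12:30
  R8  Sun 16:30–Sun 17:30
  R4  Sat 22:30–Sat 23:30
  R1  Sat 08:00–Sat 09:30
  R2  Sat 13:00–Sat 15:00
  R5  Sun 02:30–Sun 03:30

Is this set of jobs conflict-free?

Yes

Sorted by start: R1, R2, R3, R4, R5, R6, R7, R8.
R2 starts after R1 ends — done with R1.
R3 starts after R2 ends — done with R2.
R4 starts after R3 ends — done with R3.
R5 starts after R4 ends — done with R4.
R6 starts after R5 ends — done with R5.
R7 starts after R6 ends — done with R6.
R8 starts after R7 ends.
Every pair is clear; the schedule has no overlaps.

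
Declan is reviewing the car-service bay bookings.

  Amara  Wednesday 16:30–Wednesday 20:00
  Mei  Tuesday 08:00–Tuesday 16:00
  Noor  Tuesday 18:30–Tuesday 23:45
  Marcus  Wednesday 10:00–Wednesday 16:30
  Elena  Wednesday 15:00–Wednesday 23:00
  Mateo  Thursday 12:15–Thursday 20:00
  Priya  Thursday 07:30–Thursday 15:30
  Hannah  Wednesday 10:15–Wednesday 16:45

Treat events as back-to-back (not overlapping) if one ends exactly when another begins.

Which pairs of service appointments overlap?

Sorted by start: Mei, Noor, Marcus, Hannah, Elena, Amara, Priya, Mateo.
Noor starts after Mei ends — done with Mei.
Marcus starts after Noor ends — done with Noor.
Hannah starts before Marcus ends → Marcus and Hannah overlap.
Elena starts before Marcus ends → Marcus and Elena overlap.
Amara starts exactly when Marcus ends (back-to-back, no overlap) — done with Marcus.
Elena starts before Hannah ends → Hannah and Elena overlap.
Amara starts before Hannah ends → Hannah and Amara overlap.
Priya starts after Hannah ends — done with Hannah.
Amara starts before Elena ends → Elena and Amara overlap.
Priya starts after Elena ends — done with Elena.
Priya starts after Amara ends — done with Amara.
Mateo starts before Priya ends → Priya and Mateo overlap.

Amara & Elena, Amara & Hannah, Elena & Hannah, Elena & Marcus, Hannah & Marcus, Mateo & Priya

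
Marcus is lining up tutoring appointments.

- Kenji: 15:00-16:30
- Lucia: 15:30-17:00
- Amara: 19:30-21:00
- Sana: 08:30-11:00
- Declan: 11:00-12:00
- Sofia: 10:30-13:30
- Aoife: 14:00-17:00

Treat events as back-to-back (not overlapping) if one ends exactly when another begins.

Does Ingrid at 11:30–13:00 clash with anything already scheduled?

Yes — it overlaps Declan, Sofia

Sana: ends 11:00 at or before Ingrid starts 11:30 → clear.
Sofia: starts 10:30 before Ingrid ends 13:00, and ends 13:30 after Ingrid starts 11:30 → overlap.
Declan: starts 11:00 before Ingrid ends 13:00, and ends 12:00 after Ingrid starts 11:30 → overlap.
Aoife: starts 14:00 at or after Ingrid ends 13:00 → clear.
Kenji: starts 15:00 at or after Ingrid ends 13:00 → clear.
Lucia: starts 15:30 at or after Ingrid ends 13:00 → clear.
Amara: starts 19:30 at or after Ingrid ends 13:00 → clear.
Ingrid overlaps Sofia, Declan.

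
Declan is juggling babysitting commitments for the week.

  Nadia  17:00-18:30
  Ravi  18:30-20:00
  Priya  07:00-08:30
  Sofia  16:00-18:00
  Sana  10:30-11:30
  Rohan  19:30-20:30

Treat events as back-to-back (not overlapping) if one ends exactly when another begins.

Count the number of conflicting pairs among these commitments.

Two intervals overlap when each starts before the other ends.
Sorted by start: Priya, Sana, Sofia, Nadia, Ravi, Rohan.
Sana starts after Priya ends; Priya is clear from here.
Sofia starts after Sana ends; Sana is clear from here.
Nadia starts before Sofia ends → Sofia and Nadia overlap.
Ravi starts after Sofia ends; Sofia is clear from here.
Ravi starts exactly when Nadia ends (back-to-back, no overlap); Nadia is clear from here.
Rohan starts before Ravi ends → Ravi and Rohan overlap.
Overlapping pairs: Nadia & Sofia, Ravi & Rohan — 2 in total.

2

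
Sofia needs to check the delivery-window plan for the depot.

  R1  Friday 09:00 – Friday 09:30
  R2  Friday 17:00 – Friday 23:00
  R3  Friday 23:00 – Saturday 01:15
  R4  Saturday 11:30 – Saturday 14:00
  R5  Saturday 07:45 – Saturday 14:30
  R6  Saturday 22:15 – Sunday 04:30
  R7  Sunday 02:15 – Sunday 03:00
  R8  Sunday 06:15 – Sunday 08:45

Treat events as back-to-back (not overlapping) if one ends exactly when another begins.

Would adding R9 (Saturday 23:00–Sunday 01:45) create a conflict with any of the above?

Yes — it overlaps R6

R1: ends Friday 09:30 at or before R9 starts Saturday 23:00 → clear.
R2: ends Friday 23:00 at or before R9 starts Saturday 23:00 → clear.
R3: ends Saturday 01:15 at or before R9 starts Saturday 23:00 → clear.
R5: ends Saturday 14:30 at or before R9 starts Saturday 23:00 → clear.
R4: ends Saturday 14:00 at or before R9 starts Saturday 23:00 → clear.
R6: starts Saturday 22:15 before R9 ends Sunday 01:45, and ends Sunday 04:30 after R9 starts Saturday 23:00 → overlap.
R7: starts Sunday 02:15 at or after R9 ends Sunday 01:45 → clear.
R8: starts Sunday 06:15 at or after R9 ends Sunday 01:45 → clear.
R9 overlaps R6.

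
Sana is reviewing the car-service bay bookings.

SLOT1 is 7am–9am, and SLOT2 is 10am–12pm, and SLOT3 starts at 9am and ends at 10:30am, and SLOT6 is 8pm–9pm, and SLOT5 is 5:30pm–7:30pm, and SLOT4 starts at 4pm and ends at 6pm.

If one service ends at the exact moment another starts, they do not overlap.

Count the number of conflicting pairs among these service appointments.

2

Sorted by start: SLOT1, SLOT3, SLOT2, SLOT4, SLOT5, SLOT6.
SLOT3 starts exactly when SLOT1 ends (back-to-back, no overlap), so SLOT1 has no further overlaps.
SLOT2 starts before SLOT3 ends → SLOT3 and SLOT2 overlap.
SLOT4 starts after SLOT3 ends, so SLOT3 has no further overlaps.
SLOT4 starts after SLOT2 ends, so SLOT2 has no further overlaps.
SLOT5 starts before SLOT4 ends → SLOT4 and SLOT5 overlap.
SLOT6 starts after SLOT4 ends.
SLOT6 starts after SLOT5 ends.
Overlapping pairs: SLOT2 & SLOT3, SLOT4 & SLOT5 — 2 in total.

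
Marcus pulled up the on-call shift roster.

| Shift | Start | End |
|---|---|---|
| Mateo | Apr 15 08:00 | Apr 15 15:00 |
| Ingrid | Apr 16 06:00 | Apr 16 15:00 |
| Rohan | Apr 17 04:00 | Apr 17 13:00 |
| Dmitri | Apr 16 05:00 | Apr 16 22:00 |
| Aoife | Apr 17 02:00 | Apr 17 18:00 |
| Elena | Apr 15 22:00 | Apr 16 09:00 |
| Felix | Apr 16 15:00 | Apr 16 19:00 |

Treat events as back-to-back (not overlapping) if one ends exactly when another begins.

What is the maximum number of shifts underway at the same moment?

Walk through starts and ends in time order (an end at T is processed before a start at T):
Apr 15 08:00 start Mateo → 1
Apr 15 15:00 end Mateo → 0
Apr 15 22:00 start Elena → 1
Apr 16 05:00 start Dmitri → 2
Apr 16 06:00 start Ingrid → 3
Apr 16 09:00 end Elena → 2
Apr 16 15:00 end Ingrid → 1
Apr 16 15:00 start Felix → 2
Apr 16 19:00 end Felix → 1
Apr 16 22:00 end Dmitri → 0
Apr 17 02:00 start Aoife → 1
Apr 17 04:00 start Rohan → 2
Apr 17 13:00 end Rohan → 1
Apr 17 18:00 end Aoife → 0
Peak is 3, at Apr 16 06:00 (Dmitri, Elena, Ingrid).

3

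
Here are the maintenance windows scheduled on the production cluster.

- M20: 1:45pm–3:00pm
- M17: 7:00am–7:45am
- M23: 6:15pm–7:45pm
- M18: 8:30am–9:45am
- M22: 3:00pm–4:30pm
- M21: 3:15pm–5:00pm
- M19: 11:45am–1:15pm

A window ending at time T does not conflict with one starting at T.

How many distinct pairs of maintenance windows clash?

1

Sorted by start: M17, M18, M19, M20, M22, M21, M23.
M18 starts after M17 ends — done with M17.
M19 starts after M18 ends — done with M18.
M20 starts after M19 ends — done with M19.
M22 starts exactly when M20 ends (back-to-back, no overlap) — done with M20.
M21 starts before M22 ends → M22 and M21 overlap.
M23 starts after M22 ends.
M23 starts after M21 ends.
Overlapping pairs: M21 & M22 — 1 in total.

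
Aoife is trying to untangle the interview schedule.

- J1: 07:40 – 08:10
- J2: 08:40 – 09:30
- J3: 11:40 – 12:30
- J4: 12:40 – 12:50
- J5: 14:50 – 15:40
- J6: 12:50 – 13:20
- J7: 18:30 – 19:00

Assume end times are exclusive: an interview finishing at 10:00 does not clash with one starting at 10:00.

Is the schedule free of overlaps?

Two intervals overlap when each starts before the other ends.
Sorted by start: J1, J2, J3, J4, J6, J5, J7.
J2 starts after J1 ends, so J1 has no further overlaps.
J3 starts after J2 ends, so J2 has no further overlaps.
J4 starts after J3 ends, so J3 has no further overlaps.
J6 starts exactly when J4 ends (back-to-back, no overlap), so J4 has no further overlaps.
J5 starts after J6 ends, so J6 has no further overlaps.
J7 starts after J5 ends.
Every pair is clear; the schedule has no overlaps.

Yes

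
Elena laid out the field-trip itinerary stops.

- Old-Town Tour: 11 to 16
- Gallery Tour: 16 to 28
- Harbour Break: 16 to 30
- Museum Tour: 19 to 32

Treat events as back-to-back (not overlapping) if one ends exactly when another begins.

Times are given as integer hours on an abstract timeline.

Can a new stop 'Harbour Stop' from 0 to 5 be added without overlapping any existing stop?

Yes — the slot is free

Old-Town Tour: starts 11 at or after Harbour Stop ends 5 → clear.
Gallery Tour: starts 16 at or after Harbour Stop ends 5 → clear.
Harbour Break: starts 16 at or after Harbour Stop ends 5 → clear.
Museum Tour: starts 19 at or after Harbour Stop ends 5 → clear.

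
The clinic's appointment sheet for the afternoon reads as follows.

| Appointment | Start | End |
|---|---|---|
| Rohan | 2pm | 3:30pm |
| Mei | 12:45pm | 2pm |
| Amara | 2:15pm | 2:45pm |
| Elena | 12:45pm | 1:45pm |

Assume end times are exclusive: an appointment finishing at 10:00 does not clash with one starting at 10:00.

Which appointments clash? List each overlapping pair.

Check each pair: they overlap iff neither finishes before the other starts.
Sorted by start: Elena, Mei, Rohan, Amara.
Mei starts before Elena ends → Elena and Mei overlap.
Rohan starts after Elena ends — done with Elena.
Rohan starts exactly when Mei ends (back-to-back, no overlap) — done with Mei.
Amara starts before Rohan ends → Rohan and Amara overlap.

Amara & Rohan, Elena & Mei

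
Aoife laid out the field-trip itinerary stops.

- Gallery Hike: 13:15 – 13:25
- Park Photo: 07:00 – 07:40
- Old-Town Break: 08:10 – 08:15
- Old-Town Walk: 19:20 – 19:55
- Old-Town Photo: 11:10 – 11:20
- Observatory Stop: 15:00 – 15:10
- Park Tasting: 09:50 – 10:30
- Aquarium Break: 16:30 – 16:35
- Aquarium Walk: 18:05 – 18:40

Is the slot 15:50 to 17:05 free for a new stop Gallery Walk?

Park Photo: ends 07:40 at or before Gallery Walk starts 15:50 → clear.
Old-Town Break: ends 08:15 at or before Gallery Walk starts 15:50 → clear.
Park Tasting: ends 10:30 at or before Gallery Walk starts 15:50 → clear.
Old-Town Photo: ends 11:20 at or before Gallery Walk starts 15:50 → clear.
Gallery Hike: ends 13:25 at or before Gallery Walk starts 15:50 → clear.
Observatory Stop: ends 15:10 at or before Gallery Walk starts 15:50 → clear.
Aquarium Break: starts 16:30 before Gallery Walk ends 17:05, and ends 16:35 after Gallery Walk starts 15:50 → overlap.
Aquarium Walk: starts 18:05 at or after Gallery Walk ends 17:05 → clear.
Old-Town Walk: starts 19:20 at or after Gallery Walk ends 17:05 → clear.
Gallery Walk overlaps Aquarium Break.

No — it overlaps Aquarium Break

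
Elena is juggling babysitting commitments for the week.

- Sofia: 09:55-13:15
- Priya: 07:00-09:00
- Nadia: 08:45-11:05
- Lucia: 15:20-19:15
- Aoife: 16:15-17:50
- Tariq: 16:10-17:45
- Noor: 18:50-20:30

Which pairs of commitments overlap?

Aoife & Lucia, Aoife & Tariq, Lucia & Noor, Lucia & Tariq, Nadia & Priya, Nadia & Sofia

Sorted by start: Priya, Nadia, Sofia, Lucia, Tariq, Aoife, Noor.
Nadia starts before Priya ends → Priya and Nadia overlap.
Sofia starts after Priya ends, so Priya has no further overlaps.
Sofia starts before Nadia ends → Nadia and Sofia overlap.
Lucia starts after Nadia ends, so Nadia has no further overlaps.
Lucia starts after Sofia ends, so Sofia has no further overlaps.
Tariq starts before Lucia ends → Lucia and Tariq overlap.
Aoife starts before Lucia ends → Lucia and Aoife overlap.
Noor starts before Lucia ends → Lucia and Noor overlap.
Aoife starts before Tariq ends → Tariq and Aoife overlap.
Noor starts after Tariq ends.
Noor starts after Aoife ends.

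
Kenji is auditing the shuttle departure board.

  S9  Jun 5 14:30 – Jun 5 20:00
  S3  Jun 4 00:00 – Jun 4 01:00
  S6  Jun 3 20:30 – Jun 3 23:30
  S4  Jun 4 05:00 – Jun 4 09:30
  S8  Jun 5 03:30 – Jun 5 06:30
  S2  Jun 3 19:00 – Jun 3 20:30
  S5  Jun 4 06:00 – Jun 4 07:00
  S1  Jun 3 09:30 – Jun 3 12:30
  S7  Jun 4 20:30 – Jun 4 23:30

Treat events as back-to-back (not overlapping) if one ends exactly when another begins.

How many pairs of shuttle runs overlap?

Check each pair: they overlap iff neither finishes before the other starts.
Sorted by start: S1, S2, S6, S3, S4, S5, S7, S8, S9.
S2 starts after S1 ends — done with S1.
S6 starts exactly when S2 ends (back-to-back, no overlap) — done with S2.
S3 starts after S6 ends — done with S6.
S4 starts after S3 ends — done with S3.
S5 starts before S4 ends → S4 and S5 overlap.
S7 starts after S4 ends — done with S4.
S7 starts after S5 ends — done with S5.
S8 starts after S7 ends — done with S7.
S9 starts after S8 ends.
Overlapping pairs: S4 & S5 — 1 in total.

1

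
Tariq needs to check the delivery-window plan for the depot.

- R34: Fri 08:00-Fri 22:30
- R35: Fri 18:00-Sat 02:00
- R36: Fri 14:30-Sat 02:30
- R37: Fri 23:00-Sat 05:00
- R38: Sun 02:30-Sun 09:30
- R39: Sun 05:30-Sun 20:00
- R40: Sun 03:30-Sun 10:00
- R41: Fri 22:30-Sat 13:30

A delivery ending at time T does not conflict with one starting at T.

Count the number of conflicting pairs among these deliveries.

11

Sorted by start: R34, R36, R35, R41, R37, R38, R40, R39.
R36 starts before R34 ends → R34 and R36 overlap.
R35 starts before R34 ends → R34 and R35 overlap.
R41 starts exactly when R34 ends (back-to-back, no overlap); R34 is clear from here.
R35 starts before R36 ends → R36 and R35 overlap.
R41 starts before R36 ends → R36 and R41 overlap.
R37 starts before R36 ends → R36 and R37 overlap.
R38 starts after R36 ends; R36 is clear from here.
R41 starts before R35 ends → R35 and R41 overlap.
R37 starts before R35 ends → R35 and R37 overlap.
R38 starts after R35 ends; R35 is clear from here.
R37 starts before R41 ends → R41 and R37 overlap.
R38 starts after R41 ends; R41 is clear from here.
R38 starts after R37 ends; R37 is clear from here.
R40 starts before R38 ends → R38 and R40 overlap.
R39 starts before R38 ends → R38 and R39 overlap.
R39 starts before R40 ends → R40 and R39 overlap.
Overlapping pairs: R34 & R35, R34 & R36, R35 & R36, R35 & R37, R35 & R41, R36 & R37, R36 & R41, R37 & R41, R38 & R39, R38 & R40, R39 & R40 — 11 in total.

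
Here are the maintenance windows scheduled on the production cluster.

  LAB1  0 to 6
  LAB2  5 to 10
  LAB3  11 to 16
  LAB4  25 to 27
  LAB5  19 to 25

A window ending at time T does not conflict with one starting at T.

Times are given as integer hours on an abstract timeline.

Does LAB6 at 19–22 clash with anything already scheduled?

LAB1: ends 6 at or before LAB6 starts 19 → clear.
LAB2: ends 10 at or before LAB6 starts 19 → clear.
LAB3: ends 16 at or before LAB6 starts 19 → clear.
LAB5: starts 19 before LAB6 ends 22, and ends 25 after LAB6 starts 19 → overlap.
LAB4: starts 25 at or after LAB6 ends 22 → clear.
LAB6 overlaps LAB5.

Yes — it overlaps LAB5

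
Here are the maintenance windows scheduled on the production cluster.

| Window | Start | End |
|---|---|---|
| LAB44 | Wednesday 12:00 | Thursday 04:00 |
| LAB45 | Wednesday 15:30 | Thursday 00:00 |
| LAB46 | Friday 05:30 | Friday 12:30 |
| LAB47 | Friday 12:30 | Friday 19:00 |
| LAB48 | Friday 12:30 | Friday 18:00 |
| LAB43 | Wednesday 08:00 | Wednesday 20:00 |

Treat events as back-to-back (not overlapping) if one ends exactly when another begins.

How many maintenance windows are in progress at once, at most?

Walk through starts and ends in time order (an end at T is processed before a start at T):
Wednesday 08:00 start LAB43 → 1
Wednesday 12:00 start LAB44 → 2
Wednesday 15:30 start LAB45 → 3
Wednesday 20:00 end LAB43 → 2
Thursday 00:00 end LAB45 → 1
Thursday 04:00 end LAB44 → 0
Friday 05:30 start LAB46 → 1
Friday 12:30 end LAB46 → 0
Friday 12:30 start LAB47 → 1
Friday 12:30 start LAB48 → 2
Friday 18:00 end LAB48 → 1
Friday 19:00 end LAB47 → 0
Peak is 3, at Wednesday 15:30 (LAB43, LAB44, LAB45).

3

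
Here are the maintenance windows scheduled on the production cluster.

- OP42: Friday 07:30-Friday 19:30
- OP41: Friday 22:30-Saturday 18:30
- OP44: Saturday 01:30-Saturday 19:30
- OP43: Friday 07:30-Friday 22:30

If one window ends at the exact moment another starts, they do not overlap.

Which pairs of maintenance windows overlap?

OP41 & OP44, OP42 & OP43

Sorted by start: OP42, OP43, OP41, OP44.
OP43 starts before OP42 ends → OP42 and OP43 overlap.
OP41 starts after OP42 ends, so nothing later overlaps OP42 either.
OP41 starts exactly when OP43 ends (back-to-back, no overlap), so nothing later overlaps OP43 either.
OP44 starts before OP41 ends → OP41 and OP44 overlap.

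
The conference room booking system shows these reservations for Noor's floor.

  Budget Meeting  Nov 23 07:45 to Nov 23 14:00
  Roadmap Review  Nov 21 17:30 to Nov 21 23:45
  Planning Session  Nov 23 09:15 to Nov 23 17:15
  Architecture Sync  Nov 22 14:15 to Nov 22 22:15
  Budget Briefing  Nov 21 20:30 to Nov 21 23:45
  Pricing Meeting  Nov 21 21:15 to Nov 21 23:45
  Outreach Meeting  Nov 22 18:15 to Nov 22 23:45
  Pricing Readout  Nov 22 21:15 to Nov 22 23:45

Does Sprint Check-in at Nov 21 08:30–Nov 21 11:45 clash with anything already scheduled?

Roadmap Review: starts Nov 21 17:30 at or after Sprint Check-in ends Nov 21 11:45 → clear.
Budget Briefing: starts Nov 21 20:30 at or after Sprint Check-in ends Nov 21 11:45 → clear.
Pricing Meeting: starts Nov 21 21:15 at or after Sprint Check-in ends Nov 21 11:45 → clear.
Architecture Sync: starts Nov 22 14:15 at or after Sprint Check-in ends Nov 21 11:45 → clear.
Outreach Meeting: starts Nov 22 18:15 at or after Sprint Check-in ends Nov 21 11:45 → clear.
Pricing Readout: starts Nov 22 21:15 at or after Sprint Check-in ends Nov 21 11:45 → clear.
Budget Meeting: starts Nov 23 07:45 at or after Sprint Check-in ends Nov 21 11:45 → clear.
Planning Session: starts Nov 23 09:15 at or after Sprint Check-in ends Nov 21 11:45 → clear.

No — it doesn't clash with anything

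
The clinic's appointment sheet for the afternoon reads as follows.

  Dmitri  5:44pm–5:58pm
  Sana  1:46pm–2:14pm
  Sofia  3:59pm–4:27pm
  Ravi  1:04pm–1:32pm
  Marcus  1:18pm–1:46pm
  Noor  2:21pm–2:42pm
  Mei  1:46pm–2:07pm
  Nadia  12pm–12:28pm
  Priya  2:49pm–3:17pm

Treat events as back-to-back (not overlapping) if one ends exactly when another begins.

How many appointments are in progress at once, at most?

2

Sort all start/end points and keep a running count:
12pm start Nadia → 1
12:28pm end Nadia → 0
1:04pm start Ravi → 1
1:18pm start Marcus → 2
1:32pm end Ravi → 1
1:46pm end Marcus → 0
1:46pm start Mei → 1
1:46pm start Sana → 2
2:07pm end Mei → 1
2:14pm end Sana → 0
2:21pm start Noor → 1
2:42pm end Noor → 0
2:49pm start Priya → 1
3:17pm end Priya → 0
3:59pm start Sofia → 1
4:27pm end Sofia → 0
5:44pm start Dmitri → 1
5:58pm end Dmitri → 0
Peak is 2, at 1:18pm (Marcus, Ravi).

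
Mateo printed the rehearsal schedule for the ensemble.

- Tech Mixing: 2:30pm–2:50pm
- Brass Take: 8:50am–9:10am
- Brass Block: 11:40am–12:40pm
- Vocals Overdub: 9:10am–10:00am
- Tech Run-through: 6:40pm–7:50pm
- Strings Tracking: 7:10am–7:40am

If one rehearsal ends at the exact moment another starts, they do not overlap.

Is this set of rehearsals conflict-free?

Sorted by start: Strings Tracking, Brass Take, Vocals Overdub, Brass Block, Tech Mixing, Tech Run-through.
Brass Take starts after Strings Tracking ends — done with Strings Tracking.
Vocals Overdub starts exactly when Brass Take ends (back-to-back, no overlap) — done with Brass Take.
Brass Block starts after Vocals Overdub ends — done with Vocals Overdub.
Tech Mixing starts after Brass Block ends — done with Brass Block.
Tech Run-through starts after Tech Mixing ends.
Every pair is clear; the schedule has no overlaps.

Yes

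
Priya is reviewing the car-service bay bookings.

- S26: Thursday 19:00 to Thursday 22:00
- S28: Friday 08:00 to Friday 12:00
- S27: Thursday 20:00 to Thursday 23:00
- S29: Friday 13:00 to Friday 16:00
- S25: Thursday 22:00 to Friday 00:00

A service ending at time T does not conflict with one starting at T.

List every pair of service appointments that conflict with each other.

S25 & S27, S26 & S27

Sorted by start: S26, S27, S25, S28, S29.
S27 starts before S26 ends → S26 and S27 overlap.
S25 starts exactly when S26 ends (back-to-back, no overlap) — done with S26.
S25 starts before S27 ends → S27 and S25 overlap.
S28 starts after S27 ends — done with S27.
S28 starts after S25 ends — done with S25.
S29 starts after S28 ends.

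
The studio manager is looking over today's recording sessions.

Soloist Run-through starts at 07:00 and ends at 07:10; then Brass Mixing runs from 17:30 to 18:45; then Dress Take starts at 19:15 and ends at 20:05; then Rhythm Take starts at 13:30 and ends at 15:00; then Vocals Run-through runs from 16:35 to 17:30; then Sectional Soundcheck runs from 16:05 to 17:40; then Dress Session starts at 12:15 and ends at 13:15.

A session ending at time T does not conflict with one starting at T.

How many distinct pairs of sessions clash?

2

Two intervals overlap when each starts before the other ends.
Sorted by start: Soloist Run-through, Dress Session, Rhythm Take, Sectional Soundcheck, Vocals Run-through, Brass Mixing, Dress Take.
Dress Session starts after Soloist Run-through ends, so Soloist Run-through has no further overlaps.
Rhythm Take starts after Dress Session ends, so Dress Session has no further overlaps.
Sectional Soundcheck starts after Rhythm Take ends, so Rhythm Take has no further overlaps.
Vocals Run-through starts before Sectional Soundcheck ends → Sectional Soundcheck and Vocals Run-through overlap.
Brass Mixing starts before Sectional Soundcheck ends → Sectional Soundcheck and Brass Mixing overlap.
Dress Take starts after Sectional Soundcheck ends.
Brass Mixing starts exactly when Vocals Run-through ends (back-to-back, no overlap), so Vocals Run-through has no further overlaps.
Dress Take starts after Brass Mixing ends.
Overlapping pairs: Brass Mixing & Sectional Soundcheck, Sectional Soundcheck & Vocals Run-through — 2 in total.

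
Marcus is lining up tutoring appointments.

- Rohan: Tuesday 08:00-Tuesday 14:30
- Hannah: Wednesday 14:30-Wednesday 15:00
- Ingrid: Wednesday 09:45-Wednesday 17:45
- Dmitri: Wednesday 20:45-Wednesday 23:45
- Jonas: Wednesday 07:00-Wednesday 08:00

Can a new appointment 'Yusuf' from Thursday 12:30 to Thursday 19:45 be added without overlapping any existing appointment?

Yes — the slot is free

Rohan: ends Tuesday 14:30 at or before Yusuf starts Thursday 12:30 → clear.
Jonas: ends Wednesday 08:00 at or before Yusuf starts Thursday 12:30 → clear.
Ingrid: ends Wednesday 17:45 at or before Yusuf starts Thursday 12:30 → clear.
Hannah: ends Wednesday 15:00 at or before Yusuf starts Thursday 12:30 → clear.
Dmitri: ends Wednesday 23:45 at or before Yusuf starts Thursday 12:30 → clear.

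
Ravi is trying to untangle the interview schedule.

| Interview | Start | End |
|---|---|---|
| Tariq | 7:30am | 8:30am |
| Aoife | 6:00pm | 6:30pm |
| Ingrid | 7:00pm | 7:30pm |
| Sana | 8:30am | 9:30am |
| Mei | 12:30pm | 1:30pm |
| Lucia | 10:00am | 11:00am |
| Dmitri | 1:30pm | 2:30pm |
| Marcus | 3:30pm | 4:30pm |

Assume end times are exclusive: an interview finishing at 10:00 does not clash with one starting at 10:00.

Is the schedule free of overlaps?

Yes

Sorted by start: Tariq, Sana, Lucia, Mei, Dmitri, Marcus, Aoife, Ingrid.
Sana starts exactly when Tariq ends (back-to-back, no overlap), so nothing later overlaps Tariq either.
Lucia starts after Sana ends, so nothing later overlaps Sana either.
Mei starts after Lucia ends, so nothing later overlaps Lucia either.
Dmitri starts exactly when Mei ends (back-to-back, no overlap), so nothing later overlaps Mei either.
Marcus starts after Dmitri ends, so nothing later overlaps Dmitri either.
Aoife starts after Marcus ends, so nothing later overlaps Marcus either.
Ingrid starts after Aoife ends.
Every pair is clear; the schedule has no overlaps.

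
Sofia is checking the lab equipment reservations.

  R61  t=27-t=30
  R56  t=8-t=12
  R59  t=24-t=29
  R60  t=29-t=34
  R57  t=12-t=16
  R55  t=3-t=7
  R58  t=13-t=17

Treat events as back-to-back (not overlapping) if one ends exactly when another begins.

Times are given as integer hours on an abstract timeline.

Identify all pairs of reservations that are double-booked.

R57 & R58, R59 & R61, R60 & R61

Sorted by start: R55, R56, R57, R58, R59, R61, R60.
R56 starts after R55 ends, so nothing later overlaps R55 either.
R57 starts exactly when R56 ends (back-to-back, no overlap), so nothing later overlaps R56 either.
R58 starts before R57 ends → R57 and R58 overlap.
R59 starts after R57 ends, so nothing later overlaps R57 either.
R59 starts after R58 ends, so nothing later overlaps R58 either.
R61 starts before R59 ends → R59 and R61 overlap.
R60 starts exactly when R59 ends (back-to-back, no overlap).
R60 starts before R61 ends → R61 and R60 overlap.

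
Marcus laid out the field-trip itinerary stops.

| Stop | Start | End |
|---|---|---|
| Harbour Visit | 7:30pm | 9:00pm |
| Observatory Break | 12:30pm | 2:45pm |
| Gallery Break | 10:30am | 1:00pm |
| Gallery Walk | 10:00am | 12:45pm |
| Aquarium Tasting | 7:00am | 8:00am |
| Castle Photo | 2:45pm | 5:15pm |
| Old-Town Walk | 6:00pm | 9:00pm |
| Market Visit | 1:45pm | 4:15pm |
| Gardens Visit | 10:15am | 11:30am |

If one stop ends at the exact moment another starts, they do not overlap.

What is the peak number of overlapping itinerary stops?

Walk through starts and ends in time order (an end at T is processed before a start at T):
7:00am start Aquarium Tasting → 1
8:00am end Aquarium Tasting → 0
10:00am start Gallery Walk → 1
10:15am start Gardens Visit → 2
10:30am start Gallery Break → 3
11:30am end Gardens Visit → 2
12:30pm start Observatory Break → 3
12:45pm end Gallery Walk → 2
1:00pm end Gallery Break → 1
1:45pm start Market Visit → 2
2:45pm end Observatory Break → 1
2:45pm start Castle Photo → 2
4:15pm end Market Visit → 1
5:15pm end Castle Photo → 0
6:00pm start Old-Town Walk → 1
7:30pm start Harbour Visit → 2
9:00pm end Harbour Visit → 1
9:00pm end Old-Town Walk → 0
Peak is 3, at 10:30am (Gallery Break, Gallery Walk, Gardens Visit).

3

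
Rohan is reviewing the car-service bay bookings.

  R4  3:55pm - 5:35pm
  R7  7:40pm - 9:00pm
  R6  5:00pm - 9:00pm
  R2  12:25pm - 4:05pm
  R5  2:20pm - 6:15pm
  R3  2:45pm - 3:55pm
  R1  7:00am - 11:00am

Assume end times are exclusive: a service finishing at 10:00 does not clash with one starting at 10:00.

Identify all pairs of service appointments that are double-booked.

Two intervals overlap when each starts before the other ends.
Sorted by start: R1, R2, R5, R3, R4, R6, R7.
R2 starts after R1 ends — done with R1.
R5 starts before R2 ends → R2 and R5 overlap.
R3 starts before R2 ends → R2 and R3 overlap.
R4 starts before R2 ends → R2 and R4 overlap.
R6 starts after R2 ends — done with R2.
R3 starts before R5 ends → R5 and R3 overlap.
R4 starts before R5 ends → R5 and R4 overlap.
R6 starts before R5 ends → R5 and R6 overlap.
R7 starts after R5 ends.
R4 starts exactly when R3 ends (back-to-back, no overlap) — done with R3.
R6 starts before R4 ends → R4 and R6 overlap.
R7 starts after R4 ends.
R7 starts before R6 ends → R6 and R7 overlap.

R2 & R3, R2 & R4, R2 & R5, R3 & R5, R4 & R5, R4 & R6, R5 & R6, R6 & R7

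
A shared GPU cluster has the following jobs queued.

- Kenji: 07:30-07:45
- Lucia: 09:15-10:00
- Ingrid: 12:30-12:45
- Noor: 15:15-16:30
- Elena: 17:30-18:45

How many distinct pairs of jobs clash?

Sorted by start: Kenji, Lucia, Ingrid, Noor, Elena.
Lucia starts after Kenji ends — done with Kenji.
Ingrid starts after Lucia ends — done with Lucia.
Noor starts after Ingrid ends — done with Ingrid.
Elena starts after Noor ends.
No pair overlaps.

0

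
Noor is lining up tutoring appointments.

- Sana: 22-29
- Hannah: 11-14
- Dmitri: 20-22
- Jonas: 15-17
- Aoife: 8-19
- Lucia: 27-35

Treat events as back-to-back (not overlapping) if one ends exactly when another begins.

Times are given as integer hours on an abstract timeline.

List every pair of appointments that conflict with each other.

Sorted by start: Aoife, Hannah, Jonas, Dmitri, Sana, Lucia.
Hannah starts before Aoife ends → Aoife and Hannah overlap.
Jonas starts before Aoife ends → Aoife and Jonas overlap.
Dmitri starts after Aoife ends — done with Aoife.
Jonas starts after Hannah ends — done with Hannah.
Dmitri starts after Jonas ends — done with Jonas.
Sana starts exactly when Dmitri ends (back-to-back, no overlap) — done with Dmitri.
Lucia starts before Sana ends → Sana and Lucia overlap.

Aoife & Hannah, Aoife & Jonas, Lucia & Sana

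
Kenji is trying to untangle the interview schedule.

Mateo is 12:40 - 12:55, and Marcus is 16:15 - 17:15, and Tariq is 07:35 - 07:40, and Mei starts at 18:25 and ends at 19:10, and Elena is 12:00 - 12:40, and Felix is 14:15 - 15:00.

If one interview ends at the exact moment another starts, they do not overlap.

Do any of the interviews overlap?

No

Two intervals overlap when each starts before the other ends.
Sorted by start: Tariq, Elena, Mateo, Felix, Marcus, Mei.
Elena starts after Tariq ends — done with Tariq.
Mateo starts exactly when Elena ends (back-to-back, no overlap) — done with Elena.
Felix starts after Mateo ends — done with Mateo.
Marcus starts after Felix ends — done with Felix.
Mei starts after Marcus ends.
Every pair is clear; the schedule has no overlaps.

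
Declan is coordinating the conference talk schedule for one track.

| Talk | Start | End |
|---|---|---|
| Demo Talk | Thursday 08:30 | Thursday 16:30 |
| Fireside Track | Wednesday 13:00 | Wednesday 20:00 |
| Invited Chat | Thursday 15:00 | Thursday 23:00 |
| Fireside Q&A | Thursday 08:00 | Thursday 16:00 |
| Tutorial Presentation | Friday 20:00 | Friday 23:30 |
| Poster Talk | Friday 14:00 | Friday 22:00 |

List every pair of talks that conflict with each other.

Demo Talk & Fireside Q&A, Demo Talk & Invited Chat, Fireside Q&A & Invited Chat, Poster Talk & Tutorial Presentation

Check each pair: they overlap iff neither finishes before the other starts.
Sorted by start: Fireside Track, Fireside Q&A, Demo Talk, Invited Chat, Poster Talk, Tutorial Presentation.
Fireside Q&A starts after Fireside Track ends; Fireside Track is clear from here.
Demo Talk starts before Fireside Q&A ends → Fireside Q&A and Demo Talk overlap.
Invited Chat starts before Fireside Q&A ends → Fireside Q&A and Invited Chat overlap.
Poster Talk starts after Fireside Q&A ends; Fireside Q&A is clear from here.
Invited Chat starts before Demo Talk ends → Demo Talk and Invited Chat overlap.
Poster Talk starts after Demo Talk ends; Demo Talk is clear from here.
Poster Talk starts after Invited Chat ends; Invited Chat is clear from here.
Tutorial Presentation starts before Poster Talk ends → Poster Talk and Tutorial Presentation overlap.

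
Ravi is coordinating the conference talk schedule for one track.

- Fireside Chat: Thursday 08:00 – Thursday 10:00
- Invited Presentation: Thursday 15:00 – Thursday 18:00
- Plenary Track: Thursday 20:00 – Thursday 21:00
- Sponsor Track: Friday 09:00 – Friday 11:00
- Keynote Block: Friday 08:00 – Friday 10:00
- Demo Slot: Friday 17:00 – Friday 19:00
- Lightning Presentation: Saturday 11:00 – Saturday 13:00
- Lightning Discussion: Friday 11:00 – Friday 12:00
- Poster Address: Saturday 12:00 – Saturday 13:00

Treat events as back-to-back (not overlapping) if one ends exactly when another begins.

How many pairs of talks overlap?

2

Check each pair: they overlap iff neither finishes before the other starts.
Sorted by start: Fireside Chat, Invited Presentation, Plenary Track, Keynote Block, Sponsor Track, Lightning Discussion, Demo Slot, Lightning Presentation, Poster Address.
Invited Presentation starts after Fireside Chat ends; Fireside Chat is clear from here.
Plenary Track starts after Invited Presentation ends; Invited Presentation is clear from here.
Keynote Block starts after Plenary Track ends; Plenary Track is clear from here.
Sponsor Track starts before Keynote Block ends → Keynote Block and Sponsor Track overlap.
Lightning Discussion starts after Keynote Block ends; Keynote Block is clear from here.
Lightning Discussion starts exactly when Sponsor Track ends (back-to-back, no overlap); Sponsor Track is clear from here.
Demo Slot starts after Lightning Discussion ends; Lightning Discussion is clear from here.
Lightning Presentation starts after Demo Slot ends; Demo Slot is clear from here.
Poster Address starts before Lightning Presentation ends → Lightning Presentation and Poster Address overlap.
Overlapping pairs: Keynote Block & Sponsor Track, Lightning Presentation & Poster Address — 2 in total.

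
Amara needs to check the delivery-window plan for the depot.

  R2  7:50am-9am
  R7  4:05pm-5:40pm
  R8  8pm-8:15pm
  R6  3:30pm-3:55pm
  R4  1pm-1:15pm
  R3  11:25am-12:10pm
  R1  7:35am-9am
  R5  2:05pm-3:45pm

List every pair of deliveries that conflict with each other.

R1 & R2, R5 & R6

Sorted by start: R1, R2, R3, R4, R5, R6, R7, R8.
R2 starts before R1 ends → R1 and R2 overlap.
R3 starts after R1 ends — done with R1.
R3 starts after R2 ends — done with R2.
R4 starts after R3 ends — done with R3.
R5 starts after R4 ends — done with R4.
R6 starts before R5 ends → R5 and R6 overlap.
R7 starts after R5 ends — done with R5.
R7 starts after R6 ends — done with R6.
R8 starts after R7 ends.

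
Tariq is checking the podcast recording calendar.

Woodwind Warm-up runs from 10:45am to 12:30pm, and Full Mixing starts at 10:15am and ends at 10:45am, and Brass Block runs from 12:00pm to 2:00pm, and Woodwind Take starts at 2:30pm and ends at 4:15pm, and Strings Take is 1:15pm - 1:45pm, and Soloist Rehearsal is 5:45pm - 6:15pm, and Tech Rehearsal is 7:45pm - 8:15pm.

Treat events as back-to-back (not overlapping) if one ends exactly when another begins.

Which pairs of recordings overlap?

Brass Block & Strings Take, Brass Block & Woodwind Warm-up

Sorted by start: Full Mixing, Woodwind Warm-up, Brass Block, Strings Take, Woodwind Take, Soloist Rehearsal, Tech Rehearsal.
Woodwind Warm-up starts exactly when Full Mixing ends (back-to-back, no overlap), so nothing later overlaps Full Mixing either.
Brass Block starts before Woodwind Warm-up ends → Woodwind Warm-up and Brass Block overlap.
Strings Take starts after Woodwind Warm-up ends, so nothing later overlaps Woodwind Warm-up either.
Strings Take starts before Brass Block ends → Brass Block and Strings Take overlap.
Woodwind Take starts after Brass Block ends, so nothing later overlaps Brass Block either.
Woodwind Take starts after Strings Take ends, so nothing later overlaps Strings Take either.
Soloist Rehearsal starts after Woodwind Take ends, so nothing later overlaps Woodwind Take either.
Tech Rehearsal starts after Soloist Rehearsal ends.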